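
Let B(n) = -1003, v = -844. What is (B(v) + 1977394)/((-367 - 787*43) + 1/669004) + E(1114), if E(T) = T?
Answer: 24171998273170/22885288831 ≈ 1056.2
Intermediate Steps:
(B(v) + 1977394)/((-367 - 787*43) + 1/669004) + E(1114) = (-1003 + 1977394)/((-367 - 787*43) + 1/669004) + 1114 = 1976391/((-367 - 33841) + 1/669004) + 1114 = 1976391/(-34208 + 1/669004) + 1114 = 1976391/(-22885288831/669004) + 1114 = 1976391*(-669004/22885288831) + 1114 = -1322213484564/22885288831 + 1114 = 24171998273170/22885288831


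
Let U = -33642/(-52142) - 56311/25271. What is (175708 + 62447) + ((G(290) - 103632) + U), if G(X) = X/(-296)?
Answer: 354509909016327/2635360964 ≈ 1.3452e+5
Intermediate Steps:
G(X) = -X/296 (G(X) = X*(-1/296) = -X/296)
U = -1043000590/658840241 (U = -33642*(-1/52142) - 56311*1/25271 = 16821/26071 - 56311/25271 = -1043000590/658840241 ≈ -1.5831)
(175708 + 62447) + ((G(290) - 103632) + U) = (175708 + 62447) + ((-1/296*290 - 103632) - 1043000590/658840241) = 238155 + ((-145/148 - 103632) - 1043000590/658840241) = 238155 + (-15337681/148 - 1043000590/658840241) = 238155 - 273114481365093/2635360964 = 354509909016327/2635360964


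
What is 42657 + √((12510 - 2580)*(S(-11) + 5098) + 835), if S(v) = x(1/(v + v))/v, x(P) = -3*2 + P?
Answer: 42657 + 2*√1531540330/11 ≈ 49772.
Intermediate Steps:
x(P) = -6 + P
S(v) = (-6 + 1/(2*v))/v (S(v) = (-6 + 1/(v + v))/v = (-6 + 1/(2*v))/v)
42657 + √((12510 - 2580)*(S(-11) + 5098) + 835) = 42657 + √((12510 - 2580)*((½)*(1 - 12*(-11))/(-11)² + 5098) + 835) = 42657 + √(9930*((½)*(1/121)*(1 + 132) + 5098) + 835) = 42657 + √(9930*((½)*(1/121)*133 + 5098) + 835) = 42657 + √(9930*(133/242 + 5098) + 835) = 42657 + √(9930*(1233849/242) + 835) = 42657 + √(6126060285/121 + 835) = 42657 + √(6126161320/121) = 42657 + 2*√1531540330/11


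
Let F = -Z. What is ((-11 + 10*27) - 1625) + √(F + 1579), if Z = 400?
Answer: -1366 + 3*√131 ≈ -1331.7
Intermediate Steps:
F = -400 (F = -1*400 = -400)
((-11 + 10*27) - 1625) + √(F + 1579) = ((-11 + 10*27) - 1625) + √(-400 + 1579) = ((-11 + 270) - 1625) + √1179 = (259 - 1625) + 3*√131 = -1366 + 3*√131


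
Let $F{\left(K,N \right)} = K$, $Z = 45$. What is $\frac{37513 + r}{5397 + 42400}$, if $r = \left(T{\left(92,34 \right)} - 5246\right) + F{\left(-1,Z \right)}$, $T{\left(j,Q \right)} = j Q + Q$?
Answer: $\frac{35428}{47797} \approx 0.74122$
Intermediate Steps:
$T{\left(j,Q \right)} = Q + Q j$ ($T{\left(j,Q \right)} = Q j + Q = Q + Q j$)
$r = -2085$ ($r = \left(34 \left(1 + 92\right) - 5246\right) - 1 = \left(34 \cdot 93 - 5246\right) - 1 = \left(3162 - 5246\right) - 1 = -2084 - 1 = -2085$)
$\frac{37513 + r}{5397 + 42400} = \frac{37513 - 2085}{5397 + 42400} = \frac{35428}{47797}$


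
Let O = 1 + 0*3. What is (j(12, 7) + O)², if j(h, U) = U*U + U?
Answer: 3249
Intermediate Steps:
j(h, U) = U + U² (j(h, U) = U² + U = U + U²)
O = 1 (O = 1 + 0 = 1)
(j(12, 7) + O)² = (7*(1 + 7) + 1)² = (7*8 + 1)² = (56 + 1)² = 57² = 3249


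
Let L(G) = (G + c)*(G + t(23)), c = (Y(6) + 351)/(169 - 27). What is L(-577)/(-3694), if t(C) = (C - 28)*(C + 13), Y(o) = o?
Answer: -61753789/524548 ≈ -117.73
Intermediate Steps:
t(C) = (-28 + C)*(13 + C)
c = 357/142 (c = (6 + 351)/(169 - 27) = 357/142 ≈ 2.5141)
L(G) = (-180 + G)*(357/142 + G) (L(G) = (G + 357/142)*(G + (-364 + 23**2 - 15*23)) = (357/142 + G)*(G + (-364 + 529 - 345)) = (357/142 + G)*(G - 180) = (357/142 + G)*(-180 + G) = (-180 + G)*(357/142 + G))
L(-577)/(-3694) = (-32130/71 + (-577)**2 - 25203/142*(-577))/(-3694) = (-32130/71 + 332929 + 14542131/142)*(-1/3694) = (61753789/142)*(-1/3694) = -61753789/524548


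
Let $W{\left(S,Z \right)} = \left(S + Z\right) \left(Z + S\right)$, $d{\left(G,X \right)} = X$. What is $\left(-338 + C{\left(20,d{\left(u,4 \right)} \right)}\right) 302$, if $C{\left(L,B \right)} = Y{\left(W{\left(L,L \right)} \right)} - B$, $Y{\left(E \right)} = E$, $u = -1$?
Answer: $379916$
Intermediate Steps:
$W{\left(S,Z \right)} = \left(S + Z\right)^{2}$ ($W{\left(S,Z \right)} = \left(S + Z\right) \left(S + Z\right) = \left(S + Z\right)^{2}$)
$C{\left(L,B \right)} = - B + 4 L^{2}$ ($C{\left(L,B \right)} = \left(L + L\right)^{2} - B = \left(2 L\right)^{2} - B = 4 L^{2} - B = - B + 4 L^{2}$)
$\left(-338 + C{\left(20,d{\left(u,4 \right)} \right)}\right) 302 = \left(-338 + \left(\left(-1\right) 4 + 4 \cdot 20^{2}\right)\right) 302 = \left(-338 + \left(-4 + 4 \cdot 400\right)\right) 302 = \left(-338 + \left(-4 + 1600\right)\right) 302 = \left(-338 + 1596\right) 302 = 1258 \cdot 302 = 379916$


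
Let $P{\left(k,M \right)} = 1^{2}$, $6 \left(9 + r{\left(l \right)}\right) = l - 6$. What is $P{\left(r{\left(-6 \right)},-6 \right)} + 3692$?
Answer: $3693$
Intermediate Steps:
$r{\left(l \right)} = -10 + \frac{l}{6}$ ($r{\left(l \right)} = -9 + \frac{l - 6}{6} = -9 + \frac{-6 + l}{6} = -9 + \left(-1 + \frac{l}{6}\right) = -10 + \frac{l}{6}$)
$P{\left(k,M \right)} = 1$
$P{\left(r{\left(-6 \right)},-6 \right)} + 3692 = 1 + 3692 = 3693$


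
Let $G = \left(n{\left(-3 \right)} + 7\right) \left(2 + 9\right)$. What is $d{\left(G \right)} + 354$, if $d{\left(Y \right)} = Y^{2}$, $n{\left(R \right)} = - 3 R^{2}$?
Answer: $48754$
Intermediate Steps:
$G = -220$ ($G = \left(- 3 \left(-3\right)^{2} + 7\right) \left(2 + 9\right) = \left(\left(-3\right) 9 + 7\right) 11 = \left(-27 + 7\right) 11 = \left(-20\right) 11 = -220$)
$d{\left(G \right)} + 354 = \left(-220\right)^{2} + 354 = 48400 + 354 = 48754$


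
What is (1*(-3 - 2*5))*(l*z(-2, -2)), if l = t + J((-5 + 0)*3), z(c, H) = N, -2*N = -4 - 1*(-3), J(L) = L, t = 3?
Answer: 78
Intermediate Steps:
N = ½ (N = -(-4 - 1*(-3))/2 = -(-4 + 3)/2 = -½*(-1) = ½ ≈ 0.50000)
z(c, H) = ½
l = -12 (l = 3 + (-5 + 0)*3 = 3 - 5*3 = 3 - 15 = -12)
(1*(-3 - 2*5))*(l*z(-2, -2)) = (1*(-3 - 2*5))*(-12*½) = (1*(-3 - 10))*(-6) = (1*(-13))*(-6) = -13*(-6) = 78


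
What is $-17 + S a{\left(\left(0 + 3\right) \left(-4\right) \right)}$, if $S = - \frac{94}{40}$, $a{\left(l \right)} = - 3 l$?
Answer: $- \frac{508}{5} \approx -101.6$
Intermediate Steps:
$S = - \frac{47}{20}$ ($S = \left(-94\right) \frac{1}{40} = - \frac{47}{20} \approx -2.35$)
$-17 + S a{\left(\left(0 + 3\right) \left(-4\right) \right)} = -17 - \frac{47 \left(- 3 \left(0 + 3\right) \left(-4\right)\right)}{20} = -17 - \frac{47 \left(- 3 \cdot 3 \left(-4\right)\right)}{20} = -17 - \frac{47 \left(\left(-3\right) \left(-12\right)\right)}{20} = -17 - \frac{423}{5} = - \frac{508}{5}$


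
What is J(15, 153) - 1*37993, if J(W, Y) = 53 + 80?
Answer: -37860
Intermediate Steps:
J(W, Y) = 133
J(15, 153) - 1*37993 = 133 - 1*37993 = 133 - 37993 = -37860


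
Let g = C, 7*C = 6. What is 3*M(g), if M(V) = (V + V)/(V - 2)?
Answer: -9/2 ≈ -4.5000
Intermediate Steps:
C = 6/7 (C = (⅐)*6 = 6/7 ≈ 0.85714)
g = 6/7 ≈ 0.85714
M(V) = 2*V/(-2 + V) (M(V) = (2*V)/(-2 + V) = 2*V/(-2 + V))
3*M(g) = 3*(2*(6/7)/(-2 + 6/7)) = 3*(2*(6/7)/(-8/7)) = 3*(2*(6/7)*(-7/8)) = 3*(-3/2) = -9/2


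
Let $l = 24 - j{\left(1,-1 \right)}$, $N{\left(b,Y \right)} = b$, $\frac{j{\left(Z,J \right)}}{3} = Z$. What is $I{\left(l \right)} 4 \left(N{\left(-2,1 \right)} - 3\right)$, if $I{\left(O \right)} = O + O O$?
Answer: $-9240$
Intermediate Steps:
$j{\left(Z,J \right)} = 3 Z$
$l = 21$ ($l = 24 - 3 \cdot 1 = 24 - 3 = 21$)
$I{\left(O \right)} = O + O^{2}$
$I{\left(l \right)} 4 \left(N{\left(-2,1 \right)} - 3\right) = 21 \left(1 + 21\right) 4 \left(-2 - 3\right) = 21 \cdot 22 \cdot 4 \left(-5\right) = 462 \left(-20\right) = -9240$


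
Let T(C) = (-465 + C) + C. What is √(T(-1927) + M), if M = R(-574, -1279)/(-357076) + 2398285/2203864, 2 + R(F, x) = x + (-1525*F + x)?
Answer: I*√41805215779323563776451866/98368367708 ≈ 65.729*I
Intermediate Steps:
R(F, x) = -2 - 1525*F + 2*x (R(F, x) = -2 + (x + (-1525*F + x)) = -2 + (x + (x - 1525*F)) = -2 + (-1525*F + 2*x) = -2 - 1525*F + 2*x)
T(C) = -465 + 2*C
M = -266785111475/196736735416 (M = (-2 - 1525*(-574) + 2*(-1279))/(-357076) + 2398285/2203864 = (-2 + 875350 - 2558)*(-1/357076) + 2398285*(1/2203864) = 872790*(-1/357076) + 2398285/2203864 = -436395/178538 + 2398285/2203864 = -266785111475/196736735416 ≈ -1.3561)
√(T(-1927) + M) = √((-465 + 2*(-1927)) - 266785111475/196736735416) = √((-465 - 3854) - 266785111475/196736735416) = √(-4319 - 266785111475/196736735416) = √(-849972745373179/196736735416) = I*√41805215779323563776451866/98368367708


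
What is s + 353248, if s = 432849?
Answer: 786097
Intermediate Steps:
s + 353248 = 432849 + 353248 = 786097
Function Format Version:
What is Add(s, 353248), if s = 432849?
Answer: 786097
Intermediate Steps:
Add(s, 353248) = Add(432849, 353248) = 786097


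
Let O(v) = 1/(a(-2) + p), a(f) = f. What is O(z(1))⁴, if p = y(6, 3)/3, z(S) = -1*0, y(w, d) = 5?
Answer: 81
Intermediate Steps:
z(S) = 0
p = 5/3 ≈ 1.6667
O(v) = -3 (O(v) = 1/(-2 + 5/3) = 1/(-⅓) = -3)
O(z(1))⁴ = (-3)⁴ = 81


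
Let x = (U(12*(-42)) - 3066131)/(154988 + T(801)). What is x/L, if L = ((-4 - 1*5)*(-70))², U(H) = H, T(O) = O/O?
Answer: -613327/12303026820 ≈ -4.9852e-5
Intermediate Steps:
T(O) = 1
L = 396900 (L = ((-4 - 5)*(-70))² = (-9*(-70))² = 630² = 396900)
x = -3066635/154989 (x = (12*(-42) - 3066131)/(154988 + 1) = (-504 - 3066131)/154989 = -3066635*1/154989 = -3066635/154989 ≈ -19.786)
x/L = -3066635/154989/396900 = -3066635/154989*1/396900 = -613327/12303026820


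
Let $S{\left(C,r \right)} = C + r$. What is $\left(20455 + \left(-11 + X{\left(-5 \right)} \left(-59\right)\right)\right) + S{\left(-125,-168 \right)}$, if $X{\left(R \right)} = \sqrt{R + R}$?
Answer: $20151 - 59 i \sqrt{10} \approx 20151.0 - 186.57 i$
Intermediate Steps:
$X{\left(R \right)} = \sqrt{2} \sqrt{R}$ ($X{\left(R \right)} = \sqrt{2 R} = \sqrt{2} \sqrt{R}$)
$\left(20455 + \left(-11 + X{\left(-5 \right)} \left(-59\right)\right)\right) + S{\left(-125,-168 \right)} = \left(20455 - \left(11 - \sqrt{2} \sqrt{-5} \left(-59\right)\right)\right) - 293 = \left(20455 - \left(11 - \sqrt{2} i \sqrt{5} \left(-59\right)\right)\right) - 293 = \left(20455 - \left(11 - i \sqrt{10} \left(-59\right)\right)\right) - 293 = \left(20455 - \left(11 + 59 i \sqrt{10}\right)\right) - 293 = \left(20444 - 59 i \sqrt{10}\right) - 293 = 20151 - 59 i \sqrt{10}$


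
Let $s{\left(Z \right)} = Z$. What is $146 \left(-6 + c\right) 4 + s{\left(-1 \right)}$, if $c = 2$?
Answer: $-2337$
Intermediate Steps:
$146 \left(-6 + c\right) 4 + s{\left(-1 \right)} = 146 \left(-6 + 2\right) 4 - 1 = 146 \left(\left(-4\right) 4\right) - 1 = 146 \left(-16\right) - 1 = -2336 - 1 = -2337$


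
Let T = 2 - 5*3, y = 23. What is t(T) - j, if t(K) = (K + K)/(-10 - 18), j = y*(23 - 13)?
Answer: -3207/14 ≈ -229.07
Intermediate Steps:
T = -13 (T = 2 - 15 = -13)
j = 230 (j = 23*(23 - 13) = 23*10 = 230)
t(K) = -K/14 (t(K) = (2*K)/(-28) = (2*K)*(-1/28) = -K/14)
t(T) - j = -1/14*(-13) - 1*230 = 13/14 - 230 = -3207/14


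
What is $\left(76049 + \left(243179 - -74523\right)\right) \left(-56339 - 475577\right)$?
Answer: $-209442456916$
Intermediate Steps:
$\left(76049 + \left(243179 - -74523\right)\right) \left(-56339 - 475577\right) = \left(76049 + \left(243179 + 74523\right)\right) \left(-531916\right) = \left(76049 + 317702\right) \left(-531916\right) = 393751 \left(-531916\right) = -209442456916$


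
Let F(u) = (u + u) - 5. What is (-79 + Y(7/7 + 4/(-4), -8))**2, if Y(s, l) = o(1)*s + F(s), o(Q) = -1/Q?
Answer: 7056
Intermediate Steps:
F(u) = -5 + 2*u (F(u) = 2*u - 5 = -5 + 2*u)
Y(s, l) = -5 + s (Y(s, l) = (-1/1)*s + (-5 + 2*s) = (-1*1)*s + (-5 + 2*s) = -s + (-5 + 2*s) = -5 + s)
(-79 + Y(7/7 + 4/(-4), -8))**2 = (-79 + (-5 + (7/7 + 4/(-4))))**2 = (-79 + (-5 + (7*(1/7) + 4*(-1/4))))**2 = (-79 + (-5 + (1 - 1)))**2 = (-79 + (-5 + 0))**2 = (-79 - 5)**2 = (-84)**2 = 7056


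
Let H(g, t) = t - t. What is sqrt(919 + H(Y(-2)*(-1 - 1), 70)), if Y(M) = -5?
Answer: sqrt(919) ≈ 30.315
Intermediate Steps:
H(g, t) = 0
sqrt(919 + H(Y(-2)*(-1 - 1), 70)) = sqrt(919 + 0) = sqrt(919)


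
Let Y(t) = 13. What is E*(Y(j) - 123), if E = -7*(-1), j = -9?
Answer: -770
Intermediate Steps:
E = 7
E*(Y(j) - 123) = 7*(13 - 123) = 7*(-110) = -770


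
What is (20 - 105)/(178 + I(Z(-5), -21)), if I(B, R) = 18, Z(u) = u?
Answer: -85/196 ≈ -0.43367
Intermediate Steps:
(20 - 105)/(178 + I(Z(-5), -21)) = (20 - 105)/(178 + 18) = -85/196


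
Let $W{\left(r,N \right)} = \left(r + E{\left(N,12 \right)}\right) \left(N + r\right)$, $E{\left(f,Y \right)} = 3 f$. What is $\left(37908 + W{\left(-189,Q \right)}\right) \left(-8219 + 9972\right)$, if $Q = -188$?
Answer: $564096117$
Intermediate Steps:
$W{\left(r,N \right)} = \left(N + r\right) \left(r + 3 N\right)$ ($W{\left(r,N \right)} = \left(r + 3 N\right) \left(N + r\right) = \left(N + r\right) \left(r + 3 N\right)$)
$\left(37908 + W{\left(-189,Q \right)}\right) \left(-8219 + 9972\right) = \left(37908 + \left(\left(-189\right)^{2} + 3 \left(-188\right)^{2} + 4 \left(-188\right) \left(-189\right)\right)\right) \left(-8219 + 9972\right) = \left(37908 + \left(35721 + 3 \cdot 35344 + 142128\right)\right) 1753 = \left(37908 + \left(35721 + 106032 + 142128\right)\right) 1753 = \left(37908 + 283881\right) 1753 = 321789 \cdot 1753 = 564096117$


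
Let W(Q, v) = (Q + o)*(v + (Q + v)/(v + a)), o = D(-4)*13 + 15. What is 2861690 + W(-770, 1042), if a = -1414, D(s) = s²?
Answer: 213166784/93 ≈ 2.2921e+6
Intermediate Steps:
o = 223 (o = (-4)²*13 + 15 = 16*13 + 15 = 208 + 15 = 223)
W(Q, v) = (223 + Q)*(v + (Q + v)/(-1414 + v)) (W(Q, v) = (Q + 223)*(v + (Q + v)/(v - 1414)) = (223 + Q)*(v + (Q + v)/(-1414 + v)))
2861690 + W(-770, 1042) = 2861690 + ((-770)² - 315099*1042 + 223*(-770) + 223*1042² - 770*1042² - 1413*(-770)*1042)/(-1414 + 1042) = 2861690 + (592900 - 328333158 - 171710 + 223*1085764 - 770*1085764 + 1133706420)/(-372) = 2861690 - (592900 - 328333158 - 171710 + 242125372 - 836038280 + 1133706420)/372 = 2861690 - 1/372*211881544 = 2861690 - 52970386/93 = 213166784/93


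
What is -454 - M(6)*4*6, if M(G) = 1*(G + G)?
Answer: -742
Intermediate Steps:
M(G) = 2*G (M(G) = 1*(2*G) = 2*G)
-454 - M(6)*4*6 = -454 - (2*6)*4*6 = -454 - 12*4*6 = -454 - 48*6 = -454 - 1*288 = -454 - 288 = -742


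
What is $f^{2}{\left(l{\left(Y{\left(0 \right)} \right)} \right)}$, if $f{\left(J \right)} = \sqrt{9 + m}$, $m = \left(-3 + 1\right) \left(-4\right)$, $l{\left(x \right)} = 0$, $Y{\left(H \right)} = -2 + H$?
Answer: $17$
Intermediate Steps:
$m = 8$ ($m = \left(-2\right) \left(-4\right) = 8$)
$f{\left(J \right)} = \sqrt{17}$ ($f{\left(J \right)} = \sqrt{9 + 8} = \sqrt{17}$)
$f^{2}{\left(l{\left(Y{\left(0 \right)} \right)} \right)} = \left(\sqrt{17}\right)^{2} = 17$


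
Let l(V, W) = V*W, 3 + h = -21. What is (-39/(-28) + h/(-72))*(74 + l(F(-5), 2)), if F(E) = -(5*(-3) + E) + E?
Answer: 3770/21 ≈ 179.52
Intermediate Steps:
h = -24 (h = -3 - 21 = -24)
F(E) = 15 (F(E) = -(-15 + E) + E = (15 - E) + E = 15)
(-39/(-28) + h/(-72))*(74 + l(F(-5), 2)) = (-39/(-28) - 24/(-72))*(74 + 15*2) = (-39*(-1/28) - 24*(-1/72))*(74 + 30) = (39/28 + 1/3)*104 = (145/84)*104 = 3770/21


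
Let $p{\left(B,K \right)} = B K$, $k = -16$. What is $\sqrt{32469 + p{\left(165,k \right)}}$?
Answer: $\sqrt{29829} \approx 172.71$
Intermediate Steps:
$\sqrt{32469 + p{\left(165,k \right)}} = \sqrt{32469 + 165 \left(-16\right)} = \sqrt{32469 - 2640} = \sqrt{29829}$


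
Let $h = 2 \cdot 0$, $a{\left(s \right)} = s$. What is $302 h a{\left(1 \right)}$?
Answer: $0$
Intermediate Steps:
$h = 0$
$302 h a{\left(1 \right)} = 302 \cdot 0 \cdot 1 = 302 \cdot 0 = 0$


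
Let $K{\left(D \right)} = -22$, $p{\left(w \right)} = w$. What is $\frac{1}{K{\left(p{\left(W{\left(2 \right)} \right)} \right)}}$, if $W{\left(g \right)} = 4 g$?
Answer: $- \frac{1}{22} \approx -0.045455$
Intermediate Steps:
$\frac{1}{K{\left(p{\left(W{\left(2 \right)} \right)} \right)}} = \frac{1}{-22} = - \frac{1}{22}$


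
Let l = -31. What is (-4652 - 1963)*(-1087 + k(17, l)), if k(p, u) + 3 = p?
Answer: 7097895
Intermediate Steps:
k(p, u) = -3 + p
(-4652 - 1963)*(-1087 + k(17, l)) = (-4652 - 1963)*(-1087 + (-3 + 17)) = -6615*(-1087 + 14) = -6615*(-1073) = 7097895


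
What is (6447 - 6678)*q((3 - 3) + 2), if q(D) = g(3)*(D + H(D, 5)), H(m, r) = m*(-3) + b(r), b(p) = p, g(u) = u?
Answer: -693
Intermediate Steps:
H(m, r) = r - 3*m (H(m, r) = m*(-3) + r = -3*m + r = r - 3*m)
q(D) = 15 - 6*D (q(D) = 3*(D + (5 - 3*D)) = 3*(5 - 2*D) = 15 - 6*D)
(6447 - 6678)*q((3 - 3) + 2) = (6447 - 6678)*(15 - 6*((3 - 3) + 2)) = -231*(15 - 6*(0 + 2)) = -231*(15 - 6*2) = -231*(15 - 12) = -231*3 = -693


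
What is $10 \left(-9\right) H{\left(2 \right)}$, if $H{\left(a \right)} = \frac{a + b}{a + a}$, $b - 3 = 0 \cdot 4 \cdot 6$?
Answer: $- \frac{225}{2} \approx -112.5$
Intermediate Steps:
$b = 3$ ($b = 3 + 0 \cdot 4 \cdot 6 = 3 + 0 \cdot 6 = 3 + 0 = 3$)
$H{\left(a \right)} = \frac{3 + a}{2 a}$ ($H{\left(a \right)} = \frac{a + 3}{a + a} = \frac{3 + a}{2 a}$)
$10 \left(-9\right) H{\left(2 \right)} = 10 \left(-9\right) \frac{3 + 2}{2 \cdot 2} = - 90 \cdot \frac{1}{2} \cdot \frac{1}{2} \cdot 5 = \left(-90\right) \frac{5}{4} = - \frac{225}{2}$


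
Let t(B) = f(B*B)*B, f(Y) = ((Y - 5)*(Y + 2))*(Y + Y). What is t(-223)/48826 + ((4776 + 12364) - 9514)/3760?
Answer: -51554394250064127471/45896440 ≈ -1.1233e+12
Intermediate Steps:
f(Y) = 2*Y*(-5 + Y)*(2 + Y) (f(Y) = ((-5 + Y)*(2 + Y))*(2*Y) = 2*Y*(-5 + Y)*(2 + Y))
t(B) = 2*B³*(-10 + B⁴ - 3*B²) (t(B) = (2*(B*B)*(-10 + (B*B)² - 3*B*B))*B = (2*B²*(-10 + (B²)² - 3*B²))*B = (2*B²*(-10 + B⁴ - 3*B²))*B = 2*B³*(-10 + B⁴ - 3*B²))
t(-223)/48826 + ((4776 + 12364) - 9514)/3760 = (2*(-223)³*(-10 + (-223)⁴ - 3*(-223)²))/48826 + ((4776 + 12364) - 9514)/3760 = (2*(-11089567)*(-10 + 2472973441 - 3*49729))*(1/48826) + (17140 - 9514)*(1/3760) = (2*(-11089567)*(-10 + 2472973441 - 149187))*(1/48826) + 7626*(1/3760) = (2*(-11089567)*2472824244)*(1/48826) + 3813/1880 = -54845100266124696*1/48826 + 3813/1880 = -27422550133062348/24413 + 3813/1880 = -51554394250064127471/45896440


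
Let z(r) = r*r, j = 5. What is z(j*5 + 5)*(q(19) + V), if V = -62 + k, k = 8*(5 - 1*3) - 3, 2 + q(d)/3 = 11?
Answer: -19800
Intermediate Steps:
q(d) = 27 (q(d) = -6 + 3*11 = -6 + 33 = 27)
k = 13 (k = 8*(5 - 3) - 3 = 8*2 - 3 = 16 - 3 = 13)
z(r) = r**2
V = -49 (V = -62 + 13 = -49)
z(j*5 + 5)*(q(19) + V) = (5*5 + 5)**2*(27 - 49) = (25 + 5)**2*(-22) = 30**2*(-22) = 900*(-22) = -19800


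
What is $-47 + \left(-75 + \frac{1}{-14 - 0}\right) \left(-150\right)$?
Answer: $\frac{78496}{7} \approx 11214.0$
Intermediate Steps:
$-47 + \left(-75 + \frac{1}{-14 - 0}\right) \left(-150\right) = -47 + \left(-75 + \frac{1}{-14 + 0}\right) \left(-150\right) = -47 + \left(-75 + \frac{1}{-14}\right) \left(-150\right) = -47 + \left(-75 - \frac{1}{14}\right) \left(-150\right) = -47 - - \frac{78825}{7} = -47 + \frac{78825}{7} = \frac{78496}{7}$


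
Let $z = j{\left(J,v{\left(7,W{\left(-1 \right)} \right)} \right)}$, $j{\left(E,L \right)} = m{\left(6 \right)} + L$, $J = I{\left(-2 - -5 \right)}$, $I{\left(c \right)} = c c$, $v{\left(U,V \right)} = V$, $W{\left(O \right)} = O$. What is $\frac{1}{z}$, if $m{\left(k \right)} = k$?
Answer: $\frac{1}{5} \approx 0.2$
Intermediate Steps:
$I{\left(c \right)} = c^{2}$
$J = 9$ ($J = \left(-2 - -5\right)^{2} = \left(-2 + 5\right)^{2} = 3^{2} = 9$)
$j{\left(E,L \right)} = 6 + L$
$z = 5$ ($z = 6 - 1 = 5$)
$\frac{1}{z} = \frac{1}{5}$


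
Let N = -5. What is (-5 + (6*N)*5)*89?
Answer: -13795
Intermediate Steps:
(-5 + (6*N)*5)*89 = (-5 + (6*(-5))*5)*89 = (-5 - 30*5)*89 = (-5 - 150)*89 = -155*89 = -13795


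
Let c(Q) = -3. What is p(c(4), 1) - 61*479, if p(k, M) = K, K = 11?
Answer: -29208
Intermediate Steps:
p(k, M) = 11
p(c(4), 1) - 61*479 = 11 - 61*479 = 11 - 29219 = -29208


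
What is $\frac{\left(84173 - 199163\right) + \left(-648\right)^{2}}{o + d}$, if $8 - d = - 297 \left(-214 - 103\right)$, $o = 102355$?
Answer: $\frac{50819}{1369} \approx 37.121$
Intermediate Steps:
$d = -94141$ ($d = 8 - - 297 \left(-214 - 103\right) = 8 - \left(-297\right) \left(-317\right) = 8 - 94149 = -94141$)
$\frac{\left(84173 - 199163\right) + \left(-648\right)^{2}}{o + d} = \frac{\left(84173 - 199163\right) + \left(-648\right)^{2}}{102355 - 94141} = \frac{\left(84173 - 199163\right) + 419904}{8214} = \left(-114990 + 419904\right) \frac{1}{8214} = 304914 \cdot \frac{1}{8214} = \frac{50819}{1369}$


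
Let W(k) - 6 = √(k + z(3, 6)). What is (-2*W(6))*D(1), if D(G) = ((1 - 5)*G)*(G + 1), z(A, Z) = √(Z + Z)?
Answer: 96 + 16*√(6 + 2*√3) ≈ 145.22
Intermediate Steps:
z(A, Z) = √2*√Z (z(A, Z) = √(2*Z) = √2*√Z)
W(k) = 6 + √(k + 2*√3) (W(k) = 6 + √(k + √2*√6) = 6 + √(k + 2*√3))
D(G) = -4*G*(1 + G) (D(G) = (-4*G)*(1 + G) = -4*G*(1 + G))
(-2*W(6))*D(1) = (-2*(6 + √(6 + 2*√3)))*(-4*1*(1 + 1)) = (-12 - 2*√(6 + 2*√3))*(-4*1*2) = (-12 - 2*√(6 + 2*√3))*(-8) = 96 + 16*√(6 + 2*√3)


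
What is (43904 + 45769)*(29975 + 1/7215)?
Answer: 6464515390766/2405 ≈ 2.6879e+9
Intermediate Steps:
(43904 + 45769)*(29975 + 1/7215) = 89673*(29975 + 1/7215) = 89673*(216269626/7215) = 6464515390766/2405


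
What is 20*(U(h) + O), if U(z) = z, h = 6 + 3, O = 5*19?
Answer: 2080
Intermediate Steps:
O = 95
h = 9
20*(U(h) + O) = 20*(9 + 95) = 20*104 = 2080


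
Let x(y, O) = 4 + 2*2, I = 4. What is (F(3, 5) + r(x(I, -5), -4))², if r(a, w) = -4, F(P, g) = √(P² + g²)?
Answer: (4 - √34)² ≈ 3.3524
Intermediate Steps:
x(y, O) = 8 (x(y, O) = 4 + 4 = 8)
(F(3, 5) + r(x(I, -5), -4))² = (√(3² + 5²) - 4)² = (√(9 + 25) - 4)² = (√34 - 4)² = (-4 + √34)²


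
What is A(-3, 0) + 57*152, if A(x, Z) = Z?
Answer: 8664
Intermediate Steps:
A(-3, 0) + 57*152 = 0 + 57*152 = 0 + 8664 = 8664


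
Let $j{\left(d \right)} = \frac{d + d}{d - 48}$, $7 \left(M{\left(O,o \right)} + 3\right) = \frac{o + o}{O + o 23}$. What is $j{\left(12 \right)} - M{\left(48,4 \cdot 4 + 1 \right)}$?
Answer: $\frac{21409}{9219} \approx 2.3223$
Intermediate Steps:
$M{\left(O,o \right)} = -3 + \frac{2 o}{7 \left(O + 23 o\right)}$ ($M{\left(O,o \right)} = -3 + \frac{\left(o + o\right) \frac{1}{O + o 23}}{7} = -3 + \frac{2 o \frac{1}{O + 23 o}}{7} = -3 + \frac{2 o}{7 \left(O + 23 o\right)}$)
$j{\left(d \right)} = \frac{2 d}{-48 + d}$
$j{\left(12 \right)} - M{\left(48,4 \cdot 4 + 1 \right)} = 2 \cdot 12 \frac{1}{-48 + 12} - \frac{- 481 \left(4 \cdot 4 + 1\right) - 1008}{7 \left(48 + 23 \left(4 \cdot 4 + 1\right)\right)} = 2 \cdot 12 \frac{1}{-36} - \frac{- 481 \left(16 + 1\right) - 1008}{7 \left(48 + 23 \left(16 + 1\right)\right)} = 2 \cdot 12 \left(- \frac{1}{36}\right) - \frac{\left(-481\right) 17 - 1008}{7 \left(48 + 23 \cdot 17\right)} = - \frac{2}{3} - \frac{-8177 - 1008}{7 \left(48 + 391\right)} = - \frac{2}{3} - \frac{1}{7} \cdot \frac{1}{439} \left(-9185\right) = - \frac{2}{3} - - \frac{9185}{3073} = - \frac{2}{3} + \frac{9185}{3073} = \frac{21409}{9219}$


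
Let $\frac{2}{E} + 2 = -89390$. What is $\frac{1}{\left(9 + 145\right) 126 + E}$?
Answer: $\frac{44696}{867281183} \approx 5.1536 \cdot 10^{-5}$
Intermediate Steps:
$E = - \frac{1}{44696}$ ($E = \frac{2}{-2 - 89390} = \frac{2}{-89392} = 2 \left(- \frac{1}{89392}\right) = - \frac{1}{44696} \approx -2.2373 \cdot 10^{-5}$)
$\frac{1}{\left(9 + 145\right) 126 + E} = \frac{1}{\left(9 + 145\right) 126 - \frac{1}{44696}} = \frac{1}{154 \cdot 126 - \frac{1}{44696}} = \frac{1}{19404 - \frac{1}{44696}} = \frac{1}{\frac{867281183}{44696}} = \frac{44696}{867281183}$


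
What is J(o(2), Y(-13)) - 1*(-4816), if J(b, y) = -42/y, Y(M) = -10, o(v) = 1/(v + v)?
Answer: 24101/5 ≈ 4820.2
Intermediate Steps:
o(v) = 1/(2*v)
J(o(2), Y(-13)) - 1*(-4816) = -42/(-10) - 1*(-4816) = -42*(-⅒) + 4816 = 21/5 + 4816 = 24101/5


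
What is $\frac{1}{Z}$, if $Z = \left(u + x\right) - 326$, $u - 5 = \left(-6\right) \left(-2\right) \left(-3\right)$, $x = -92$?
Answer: $- \frac{1}{449} \approx -0.0022272$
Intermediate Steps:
$u = -31$ ($u = 5 + \left(-6\right) \left(-2\right) \left(-3\right) = 5 + 12 \left(-3\right) = 5 - 36 = -31$)
$Z = -449$ ($Z = \left(-31 - 92\right) - 326 = -123 - 326 = -449$)
$\frac{1}{Z} = \frac{1}{-449} = - \frac{1}{449}$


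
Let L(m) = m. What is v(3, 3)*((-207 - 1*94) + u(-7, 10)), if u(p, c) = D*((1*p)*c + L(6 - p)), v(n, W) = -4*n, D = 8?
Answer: 9084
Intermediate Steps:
u(p, c) = 48 - 8*p + 8*c*p (u(p, c) = 8*((1*p)*c + (6 - p)) = 8*(p*c + (6 - p)) = 8*(c*p + (6 - p)) = 8*(6 - p + c*p) = 48 - 8*p + 8*c*p)
v(3, 3)*((-207 - 1*94) + u(-7, 10)) = (-4*3)*((-207 - 1*94) + (48 - 8*(-7) + 8*10*(-7))) = -12*((-207 - 94) + (48 + 56 - 560)) = -12*(-301 - 456) = -12*(-757) = 9084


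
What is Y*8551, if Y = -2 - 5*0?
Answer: -17102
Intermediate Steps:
Y = -2 (Y = -2 + 0 = -2)
Y*8551 = -2*8551 = -17102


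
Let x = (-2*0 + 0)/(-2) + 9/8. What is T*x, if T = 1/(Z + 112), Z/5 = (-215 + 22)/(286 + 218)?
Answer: 567/55483 ≈ 0.010219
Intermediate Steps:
Z = -965/504 (Z = 5*((-215 + 22)/(286 + 218)) = 5*(-193/504) = -965/504 ≈ -1.9147)
x = 9/8 (x = (0 + 0)*(-1/2) + 9*(1/8) = 0*(-1/2) + 9/8 = 0 + 9/8 = 9/8 ≈ 1.1250)
T = 504/55483 (T = 1/(-965/504 + 112) = 1/(55483/504) = 504/55483 ≈ 0.0090839)
T*x = (504/55483)*(9/8) = 567/55483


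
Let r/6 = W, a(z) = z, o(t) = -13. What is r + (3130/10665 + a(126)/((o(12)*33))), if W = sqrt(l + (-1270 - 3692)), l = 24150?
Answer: -68/305019 + 36*sqrt(533) ≈ 831.12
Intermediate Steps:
W = 6*sqrt(533) (W = sqrt(24150 + (-1270 - 3692)) = sqrt(24150 - 4962) = sqrt(19188) = 6*sqrt(533) ≈ 138.52)
r = 36*sqrt(533) (r = 6*(6*sqrt(533)) = 36*sqrt(533) ≈ 831.13)
r + (3130/10665 + a(126)/((o(12)*33))) = 36*sqrt(533) + (3130/10665 + 126/((-13*33))) = 36*sqrt(533) + (3130*(1/10665) + 126/(-429)) = 36*sqrt(533) + (626/2133 + 126*(-1/429)) = 36*sqrt(533) + (626/2133 - 42/143) = 36*sqrt(533) - 68/305019 = -68/305019 + 36*sqrt(533)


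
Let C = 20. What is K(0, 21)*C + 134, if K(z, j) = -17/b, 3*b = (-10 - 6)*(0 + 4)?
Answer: 2399/16 ≈ 149.94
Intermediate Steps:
b = -64/3 (b = ((-10 - 6)*(0 + 4))/3 = (-16*4)/3 = (1/3)*(-64) = -64/3 ≈ -21.333)
K(z, j) = 51/64 (K(z, j) = -17/(-64/3) = -17*(-3/64) = 51/64)
K(0, 21)*C + 134 = (51/64)*20 + 134 = 255/16 + 134 = 2399/16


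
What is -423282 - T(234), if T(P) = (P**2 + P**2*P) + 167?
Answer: -13291109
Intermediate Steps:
T(P) = 167 + P**2 + P**3 (T(P) = (P**2 + P**3) + 167 = 167 + P**2 + P**3)
-423282 - T(234) = -423282 - (167 + 234**2 + 234**3) = -423282 - (167 + 54756 + 12812904) = -423282 - 1*12867827 = -423282 - 12867827 = -13291109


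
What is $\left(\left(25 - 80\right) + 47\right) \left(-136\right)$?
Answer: $1088$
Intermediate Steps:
$\left(\left(25 - 80\right) + 47\right) \left(-136\right) = \left(-55 + 47\right) \left(-136\right) = \left(-8\right) \left(-136\right) = 1088$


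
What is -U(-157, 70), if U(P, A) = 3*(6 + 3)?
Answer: -27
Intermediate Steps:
U(P, A) = 27 (U(P, A) = 3*9 = 27)
-U(-157, 70) = -1*27 = -27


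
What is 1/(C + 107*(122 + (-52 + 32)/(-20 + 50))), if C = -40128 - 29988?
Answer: -3/171400 ≈ -1.7503e-5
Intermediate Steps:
C = -70116
1/(C + 107*(122 + (-52 + 32)/(-20 + 50))) = 1/(-70116 + 107*(122 + (-52 + 32)/(-20 + 50))) = 1/(-70116 + 107*(122 - 20/30)) = 1/(-70116 + 107*(122 - 20*1/30)) = 1/(-70116 + 107*(122 - ⅔)) = 1/(-70116 + 107*(364/3)) = 1/(-70116 + 38948/3) = 1/(-171400/3) = -3/171400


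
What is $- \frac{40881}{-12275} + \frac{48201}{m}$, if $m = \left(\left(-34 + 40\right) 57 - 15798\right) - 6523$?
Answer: $\frac{306856224}{269792225} \approx 1.1374$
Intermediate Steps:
$m = -21979$ ($m = \left(6 \cdot 57 - 15798\right) - 6523 = \left(342 - 15798\right) - 6523 = -15456 - 6523 = -21979$)
$- \frac{40881}{-12275} + \frac{48201}{m} = - \frac{40881}{-12275} + \frac{48201}{-21979} = \left(-40881\right) \left(- \frac{1}{12275}\right) + 48201 \left(- \frac{1}{21979}\right) = \frac{40881}{12275} - \frac{48201}{21979} = \frac{306856224}{269792225}$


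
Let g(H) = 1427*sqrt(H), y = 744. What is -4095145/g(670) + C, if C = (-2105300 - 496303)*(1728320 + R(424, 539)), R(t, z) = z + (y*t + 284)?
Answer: -5319234892197 - 819029*sqrt(670)/191218 ≈ -5.3192e+12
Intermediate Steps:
R(t, z) = 284 + z + 744*t (R(t, z) = z + (744*t + 284) = z + (284 + 744*t) = 284 + z + 744*t)
C = -5319234892197 (C = (-2105300 - 496303)*(1728320 + (284 + 539 + 744*424)) = -2601603*(1728320 + (284 + 539 + 315456)) = -2601603*(1728320 + 316279) = -2601603*2044599 = -5319234892197)
-4095145/g(670) + C = -4095145*sqrt(670)/956090 - 5319234892197 = -819029*sqrt(670)/191218 - 5319234892197 = -5319234892197 - 819029*sqrt(670)/191218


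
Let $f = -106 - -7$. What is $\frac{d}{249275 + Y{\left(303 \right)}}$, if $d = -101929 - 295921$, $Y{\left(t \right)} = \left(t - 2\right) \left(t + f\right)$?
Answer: $- \frac{397850}{310679} \approx -1.2806$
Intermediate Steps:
$f = -99$ ($f = -106 + 7 = -99$)
$Y{\left(t \right)} = \left(-99 + t\right) \left(-2 + t\right)$ ($Y{\left(t \right)} = \left(t - 2\right) \left(t - 99\right) = \left(-2 + t\right) \left(-99 + t\right) = \left(-99 + t\right) \left(-2 + t\right)$)
$d = -397850$
$\frac{d}{249275 + Y{\left(303 \right)}} = - \frac{397850}{249275 + \left(198 + 303^{2} - 30603\right)} = - \frac{397850}{249275 + \left(198 + 91809 - 30603\right)} = - \frac{397850}{249275 + 61404} = - \frac{397850}{310679}$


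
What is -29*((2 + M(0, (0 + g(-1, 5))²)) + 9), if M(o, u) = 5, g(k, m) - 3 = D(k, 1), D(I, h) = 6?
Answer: -464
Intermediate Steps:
g(k, m) = 9 (g(k, m) = 3 + 6 = 9)
-29*((2 + M(0, (0 + g(-1, 5))²)) + 9) = -29*((2 + 5) + 9) = -29*(7 + 9) = -29*16 = -464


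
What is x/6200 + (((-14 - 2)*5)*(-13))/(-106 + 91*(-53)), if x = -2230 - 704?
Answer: -337253/492900 ≈ -0.68422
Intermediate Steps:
x = -2934
x/6200 + (((-14 - 2)*5)*(-13))/(-106 + 91*(-53)) = -2934/6200 + (((-14 - 2)*5)*(-13))/(-106 + 91*(-53)) = -2934*1/6200 + (-16*5*(-13))/(-106 - 4823) = -1467/3100 - 80*(-13)/(-4929) = -1467/3100 + 1040*(-1/4929) = -1467/3100 - 1040/4929 = -337253/492900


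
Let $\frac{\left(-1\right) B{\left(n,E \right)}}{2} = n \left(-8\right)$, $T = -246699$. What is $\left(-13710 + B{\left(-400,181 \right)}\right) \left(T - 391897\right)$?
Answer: $12842165560$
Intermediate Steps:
$B{\left(n,E \right)} = 16 n$ ($B{\left(n,E \right)} = - 2 n \left(-8\right) = - 2 \left(- 8 n\right) = 16 n$)
$\left(-13710 + B{\left(-400,181 \right)}\right) \left(T - 391897\right) = \left(-13710 + 16 \left(-400\right)\right) \left(-246699 - 391897\right) = \left(-13710 - 6400\right) \left(-638596\right) = \left(-20110\right) \left(-638596\right) = 12842165560$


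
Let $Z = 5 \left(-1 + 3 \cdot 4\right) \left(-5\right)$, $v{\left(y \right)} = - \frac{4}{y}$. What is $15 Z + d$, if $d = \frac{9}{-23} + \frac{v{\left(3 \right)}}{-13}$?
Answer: $- \frac{3700384}{897} \approx -4125.3$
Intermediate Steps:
$d = - \frac{259}{897}$ ($d = \frac{9}{-23} + \frac{\left(-4\right) \frac{1}{3}}{-13} = 9 \left(- \frac{1}{23}\right) + \left(-4\right) \frac{1}{3} \left(- \frac{1}{13}\right) = - \frac{9}{23} - - \frac{4}{39} = - \frac{9}{23} + \frac{4}{39} = - \frac{259}{897} \approx -0.28874$)
$Z = -275$ ($Z = 5 \left(-1 + 12\right) \left(-5\right) = 5 \cdot 11 \left(-5\right) = 55 \left(-5\right) = -275$)
$15 Z + d = 15 \left(-275\right) - \frac{259}{897} = -4125 - \frac{259}{897} = - \frac{3700384}{897}$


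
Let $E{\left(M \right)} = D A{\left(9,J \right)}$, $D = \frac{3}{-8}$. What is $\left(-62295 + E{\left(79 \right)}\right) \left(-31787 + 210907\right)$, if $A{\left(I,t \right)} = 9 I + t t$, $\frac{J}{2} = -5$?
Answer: $-11170438170$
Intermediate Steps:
$J = -10$ ($J = 2 \left(-5\right) = -10$)
$A{\left(I,t \right)} = t^{2} + 9 I$ ($A{\left(I,t \right)} = 9 I + t^{2} = t^{2} + 9 I$)
$D = - \frac{3}{8}$ ($D = 3 \left(- \frac{1}{8}\right) = - \frac{3}{8} \approx -0.375$)
$E{\left(M \right)} = - \frac{543}{8}$ ($E{\left(M \right)} = - \frac{3 \left(\left(-10\right)^{2} + 9 \cdot 9\right)}{8} = - \frac{3 \left(100 + 81\right)}{8} = \left(- \frac{3}{8}\right) 181 = - \frac{543}{8}$)
$\left(-62295 + E{\left(79 \right)}\right) \left(-31787 + 210907\right) = \left(-62295 - \frac{543}{8}\right) \left(-31787 + 210907\right) = \left(- \frac{498903}{8}\right) 179120 = -11170438170$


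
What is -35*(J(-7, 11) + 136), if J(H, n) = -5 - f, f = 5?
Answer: -4410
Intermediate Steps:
J(H, n) = -10 (J(H, n) = -5 - 1*5 = -5 - 5 = -10)
-35*(J(-7, 11) + 136) = -35*(-10 + 136) = -35*126 = -4410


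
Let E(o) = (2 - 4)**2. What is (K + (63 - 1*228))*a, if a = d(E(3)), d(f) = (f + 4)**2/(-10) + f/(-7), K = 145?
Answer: 976/7 ≈ 139.43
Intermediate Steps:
E(o) = 4 (E(o) = (-2)**2 = 4)
d(f) = -f/7 - (4 + f)**2/10 (d(f) = (4 + f)**2*(-1/10) + f*(-1/7) = -(4 + f)**2/10 - f/7 = -f/7 - (4 + f)**2/10)
a = -244/35 (a = -1/7*4 - (4 + 4)**2/10 = -4/7 - 1/10*8**2 = -4/7 - 1/10*64 = -4/7 - 32/5 = -244/35 ≈ -6.9714)
(K + (63 - 1*228))*a = (145 + (63 - 1*228))*(-244/35) = (145 + (63 - 228))*(-244/35) = (145 - 165)*(-244/35) = -20*(-244/35) = 976/7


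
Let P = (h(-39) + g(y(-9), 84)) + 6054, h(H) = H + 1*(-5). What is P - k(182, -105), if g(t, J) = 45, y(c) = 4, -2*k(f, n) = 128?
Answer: 6119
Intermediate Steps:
k(f, n) = -64 (k(f, n) = -1/2*128 = -64)
h(H) = -5 + H (h(H) = H - 5 = -5 + H)
P = 6055 (P = ((-5 - 39) + 45) + 6054 = (-44 + 45) + 6054 = 1 + 6054 = 6055)
P - k(182, -105) = 6055 - 1*(-64) = 6055 + 64 = 6119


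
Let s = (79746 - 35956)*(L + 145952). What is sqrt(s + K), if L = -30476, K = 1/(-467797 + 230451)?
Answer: sqrt(284859370949279615294)/237346 ≈ 71111.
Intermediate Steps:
K = -1/237346 (K = 1/(-237346) = -1/237346 ≈ -4.2133e-6)
s = 5056694040 (s = (79746 - 35956)*(-30476 + 145952) = 43790*115476 = 5056694040)
sqrt(s + K) = sqrt(5056694040 - 1/237346) = sqrt(1200186103617839/237346) = sqrt(284859370949279615294)/237346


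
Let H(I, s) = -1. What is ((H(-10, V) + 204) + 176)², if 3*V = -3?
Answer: 143641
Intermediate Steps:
V = -1 (V = (⅓)*(-3) = -1)
((H(-10, V) + 204) + 176)² = ((-1 + 204) + 176)² = (203 + 176)² = 379² = 143641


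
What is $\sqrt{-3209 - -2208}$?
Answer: $i \sqrt{1001} \approx 31.639 i$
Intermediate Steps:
$\sqrt{-3209 - -2208} = \sqrt{-3209 + 2208} = \sqrt{-1001} = i \sqrt{1001}$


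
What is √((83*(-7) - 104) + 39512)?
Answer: √38827 ≈ 197.05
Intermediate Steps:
√((83*(-7) - 104) + 39512) = √((-581 - 104) + 39512) = √(-685 + 39512) = √38827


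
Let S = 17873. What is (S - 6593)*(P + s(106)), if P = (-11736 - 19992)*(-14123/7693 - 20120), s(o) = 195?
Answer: 55400701361393520/7693 ≈ 7.2014e+12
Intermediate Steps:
P = 4911408195024/7693 (P = -31728*(-14123*1/7693 - 20120) = -31728*(-14123/7693 - 20120) = -31728*(-154797283/7693) = 4911408195024/7693 ≈ 6.3843e+8)
(S - 6593)*(P + s(106)) = (17873 - 6593)*(4911408195024/7693 + 195) = 11280*(4911409695159/7693) = 55400701361393520/7693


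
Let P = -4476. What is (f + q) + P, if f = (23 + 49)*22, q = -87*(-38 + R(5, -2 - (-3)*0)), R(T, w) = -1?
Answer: 501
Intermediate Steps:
q = 3393 (q = -87*(-38 - 1) = -87*(-39) = 3393)
f = 1584 (f = 72*22 = 1584)
(f + q) + P = (1584 + 3393) - 4476 = 4977 - 4476 = 501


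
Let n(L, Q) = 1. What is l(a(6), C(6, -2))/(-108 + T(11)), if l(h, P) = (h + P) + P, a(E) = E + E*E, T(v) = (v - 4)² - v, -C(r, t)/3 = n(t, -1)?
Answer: -18/35 ≈ -0.51429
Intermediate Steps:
C(r, t) = -3 (C(r, t) = -3*1 = -3)
T(v) = (-4 + v)² - v
a(E) = E + E²
l(h, P) = h + 2*P (l(h, P) = (P + h) + P = h + 2*P)
l(a(6), C(6, -2))/(-108 + T(11)) = (6*(1 + 6) + 2*(-3))/(-108 + ((-4 + 11)² - 1*11)) = (6*7 - 6)/(-108 + (7² - 11)) = (42 - 6)/(-108 + (49 - 11)) = 36/(-108 + 38) = 36/(-70) = 36*(-1/70) = -18/35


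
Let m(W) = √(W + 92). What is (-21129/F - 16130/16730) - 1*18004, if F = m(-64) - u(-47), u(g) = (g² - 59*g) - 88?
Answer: -120215432564007/6678395164 + 7043*√7/3991868 ≈ -18001.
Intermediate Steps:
m(W) = √(92 + W)
u(g) = -88 + g² - 59*g
F = -4894 + 2*√7 (F = √(92 - 64) - (-88 + (-47)² - 59*(-47)) = √28 - (-88 + 2209 + 2773) = 2*√7 - 1*4894 = 2*√7 - 4894 = -4894 + 2*√7 ≈ -4888.7)
(-21129/F - 16130/16730) - 1*18004 = (-21129/(-4894 + 2*√7) - 16130/16730) - 1*18004 = (-21129/(-4894 + 2*√7) - 16130*1/16730) - 18004 = (-21129/(-4894 + 2*√7) - 1613/1673) - 18004 = (-1613/1673 - 21129/(-4894 + 2*√7)) - 18004 = -30122305/1673 - 21129/(-4894 + 2*√7)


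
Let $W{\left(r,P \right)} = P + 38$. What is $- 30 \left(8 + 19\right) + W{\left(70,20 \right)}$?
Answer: $-752$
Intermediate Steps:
$W{\left(r,P \right)} = 38 + P$
$- 30 \left(8 + 19\right) + W{\left(70,20 \right)} = - 30 \left(8 + 19\right) + \left(38 + 20\right) = \left(-30\right) 27 + 58 = -810 + 58 = -752$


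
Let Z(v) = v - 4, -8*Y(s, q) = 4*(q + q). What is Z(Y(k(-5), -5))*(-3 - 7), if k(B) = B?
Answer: -10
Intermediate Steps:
Y(s, q) = -q (Y(s, q) = -(q + q)/2 = -2*q/2 = -q)
Z(v) = -4 + v
Z(Y(k(-5), -5))*(-3 - 7) = (-4 - 1*(-5))*(-3 - 7) = (-4 + 5)*(-10) = 1*(-10) = -10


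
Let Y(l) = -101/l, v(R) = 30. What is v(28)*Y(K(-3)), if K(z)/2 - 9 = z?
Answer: -505/2 ≈ -252.50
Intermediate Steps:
K(z) = 18 + 2*z
v(28)*Y(K(-3)) = 30*(-101/(18 + 2*(-3))) = 30*(-101/(18 - 6)) = 30*(-101/12) = -505/2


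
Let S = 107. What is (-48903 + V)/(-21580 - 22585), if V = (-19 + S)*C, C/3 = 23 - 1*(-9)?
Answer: 8091/8833 ≈ 0.91600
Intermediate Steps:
C = 96 (C = 3*(23 - 1*(-9)) = 3*(23 + 9) = 3*32 = 96)
V = 8448 (V = (-19 + 107)*96 = 88*96 = 8448)
(-48903 + V)/(-21580 - 22585) = (-48903 + 8448)/(-21580 - 22585) = -40455/(-44165) = -40455*(-1/44165) = 8091/8833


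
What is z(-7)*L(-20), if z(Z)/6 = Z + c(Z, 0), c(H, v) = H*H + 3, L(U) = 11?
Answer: 2970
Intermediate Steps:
c(H, v) = 3 + H² (c(H, v) = H² + 3 = 3 + H²)
z(Z) = 18 + 6*Z + 6*Z² (z(Z) = 6*(Z + (3 + Z²)) = 6*(3 + Z + Z²) = 18 + 6*Z + 6*Z²)
z(-7)*L(-20) = (18 + 6*(-7) + 6*(-7)²)*11 = (18 - 42 + 6*49)*11 = (18 - 42 + 294)*11 = 270*11 = 2970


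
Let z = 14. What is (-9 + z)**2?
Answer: 25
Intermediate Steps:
(-9 + z)**2 = (-9 + 14)**2 = 5**2 = 25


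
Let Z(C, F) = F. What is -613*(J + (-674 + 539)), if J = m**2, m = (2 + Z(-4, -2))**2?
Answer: 82755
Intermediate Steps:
m = 0 (m = (2 - 2)**2 = 0**2 = 0)
J = 0 (J = 0**2 = 0)
-613*(J + (-674 + 539)) = -613*(0 + (-674 + 539)) = -613*(0 - 135) = -613*(-135) = 82755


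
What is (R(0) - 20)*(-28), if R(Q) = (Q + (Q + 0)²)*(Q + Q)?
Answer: 560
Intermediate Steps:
R(Q) = 2*Q*(Q + Q²) (R(Q) = (Q + Q²)*(2*Q) = 2*Q*(Q + Q²))
(R(0) - 20)*(-28) = (2*0²*(1 + 0) - 20)*(-28) = (2*0*1 - 20)*(-28) = (0 - 20)*(-28) = -20*(-28) = 560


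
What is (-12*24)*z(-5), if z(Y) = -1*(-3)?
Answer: -864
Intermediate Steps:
z(Y) = 3
(-12*24)*z(-5) = -12*24*3 = -288*3 = -864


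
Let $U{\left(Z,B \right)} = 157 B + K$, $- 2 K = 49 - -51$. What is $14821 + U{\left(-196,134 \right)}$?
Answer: $35809$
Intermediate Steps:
$K = -50$ ($K = - \frac{49 - -51}{2} = - \frac{49 + 51}{2} = \left(- \frac{1}{2}\right) 100 = -50$)
$U{\left(Z,B \right)} = -50 + 157 B$ ($U{\left(Z,B \right)} = 157 B - 50 = -50 + 157 B$)
$14821 + U{\left(-196,134 \right)} = 14821 + \left(-50 + 157 \cdot 134\right) = 14821 + \left(-50 + 21038\right) = 14821 + 20988 = 35809$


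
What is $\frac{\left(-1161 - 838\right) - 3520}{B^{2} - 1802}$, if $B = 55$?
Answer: $- \frac{5519}{1223} \approx -4.5127$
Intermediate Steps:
$\frac{\left(-1161 - 838\right) - 3520}{B^{2} - 1802} = \frac{\left(-1161 - 838\right) - 3520}{55^{2} - 1802} = \frac{\left(-1161 - 838\right) - 3520}{3025 - 1802} = \frac{-1999 - 3520}{1223} = \left(-5519\right) \frac{1}{1223} = - \frac{5519}{1223}$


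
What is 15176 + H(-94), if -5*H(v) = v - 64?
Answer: 76038/5 ≈ 15208.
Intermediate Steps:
H(v) = 64/5 - v/5 (H(v) = -(v - 64)/5 = -(-64 + v)/5 = 64/5 - v/5)
15176 + H(-94) = 15176 + (64/5 - ⅕*(-94)) = 15176 + (64/5 + 94/5) = 15176 + 158/5 = 76038/5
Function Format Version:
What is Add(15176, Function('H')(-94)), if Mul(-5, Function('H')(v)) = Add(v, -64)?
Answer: Rational(76038, 5) ≈ 15208.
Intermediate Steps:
Function('H')(v) = Add(Rational(64, 5), Mul(Rational(-1, 5), v)) (Function('H')(v) = Mul(Rational(-1, 5), Add(v, -64)) = Mul(Rational(-1, 5), Add(-64, v)) = Add(Rational(64, 5), Mul(Rational(-1, 5), v)))
Add(15176, Function('H')(-94)) = Add(15176, Add(Rational(64, 5), Mul(Rational(-1, 5), -94))) = Add(15176, Add(Rational(64, 5), Rational(94, 5))) = Add(15176, Rational(158, 5)) = Rational(76038, 5)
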